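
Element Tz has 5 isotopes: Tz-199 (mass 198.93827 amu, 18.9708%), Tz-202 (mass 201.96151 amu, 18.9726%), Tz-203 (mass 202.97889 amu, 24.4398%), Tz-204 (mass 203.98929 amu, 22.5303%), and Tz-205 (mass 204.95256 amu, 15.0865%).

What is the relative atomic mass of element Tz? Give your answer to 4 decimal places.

202.5447 amu

The abundance-weighted mean is 0.189708 × 198.93827 + 0.189726 × 201.96151 + 0.244398 × 202.97889 + 0.225303 × 203.98929 + 0.150865 × 204.95256
= 37.740181 + 38.317349 + 49.607635 + 45.959399 + 30.920168 = 202.544732 amu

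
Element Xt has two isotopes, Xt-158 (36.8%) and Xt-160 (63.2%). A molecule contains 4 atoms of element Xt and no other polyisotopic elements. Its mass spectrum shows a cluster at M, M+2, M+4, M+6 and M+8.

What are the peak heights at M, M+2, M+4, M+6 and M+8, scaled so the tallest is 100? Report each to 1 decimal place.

The 4 Xt atoms are independent, so intensities follow the terms of (0.368 + 0.632)^4.
P(M) = 0.368^4 = 0.018340
P(M+2) = 4 × 0.368^3 × 0.632^1 = 0.125985
P(M+4) = 6 × 0.368^2 × 0.632^2 = 0.324550
P(M+6) = 4 × 0.368^1 × 0.632^3 = 0.371586
P(M+8) = 0.632^4 = 0.159540
The M+6 peak is largest (0.371586); scaling to 100 gives 4.9 : 33.9 : 87.3 : 100.0 : 42.9.

4.9 : 33.9 : 87.3 : 100.0 : 42.9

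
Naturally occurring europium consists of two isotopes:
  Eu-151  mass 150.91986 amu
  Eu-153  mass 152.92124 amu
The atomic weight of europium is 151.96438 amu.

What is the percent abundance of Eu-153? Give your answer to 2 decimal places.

52.19%

Let x be the fractional abundance of Eu-151; then Eu-153 has abundance 1 − x.
150.91986·x + 152.92124·(1 − x) = 151.96438
(150.91986 − 152.92124)·x = 151.96438 − 152.92124
x = -0.95686 / -2.00138 = 0.47810 → 47.81% Eu-151, 52.19% Eu-153.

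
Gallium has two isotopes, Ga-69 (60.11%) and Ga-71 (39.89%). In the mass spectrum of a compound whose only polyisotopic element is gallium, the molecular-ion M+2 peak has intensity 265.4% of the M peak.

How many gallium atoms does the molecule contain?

The M+2/M ratio from n Ga atoms is n · q/p = n · 0.3989/0.6011.
n = 2.654 × 0.6011/0.3989 = 4.00 ≈ 4

4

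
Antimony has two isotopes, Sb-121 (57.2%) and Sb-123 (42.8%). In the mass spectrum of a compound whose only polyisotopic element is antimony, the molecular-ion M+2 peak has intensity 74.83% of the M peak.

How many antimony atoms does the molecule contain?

The M+2/M ratio from n Sb atoms is n · q/p = n · 0.428/0.572.
n = 0.7483 × 0.572/0.428 = 1.00 ≈ 1

1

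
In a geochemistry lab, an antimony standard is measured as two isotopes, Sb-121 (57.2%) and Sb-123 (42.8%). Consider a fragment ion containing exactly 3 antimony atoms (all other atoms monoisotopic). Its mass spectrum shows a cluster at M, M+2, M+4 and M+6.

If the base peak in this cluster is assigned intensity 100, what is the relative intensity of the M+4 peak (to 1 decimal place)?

74.8

Term probabilities: M 0.1871, M+2 0.4201, M+4 0.3143, M+6 0.0784. Base peak = M+2.
P(M+2) = C(3,1) × 0.572^2 × 0.428^1 = 3 × 0.327184 × 0.4280 = 0.420104 (base)
P(M+4) = C(3,2) × 0.572^1 × 0.428^2 = 3 × 0.5720 × 0.183184 = 0.314344
Relative intensity = 0.314344 / 0.420104 × 100 = 74.8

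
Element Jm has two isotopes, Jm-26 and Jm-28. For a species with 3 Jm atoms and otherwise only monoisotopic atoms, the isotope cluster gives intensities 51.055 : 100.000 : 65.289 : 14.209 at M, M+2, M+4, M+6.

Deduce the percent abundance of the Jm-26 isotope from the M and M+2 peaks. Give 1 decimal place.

Let p = fractional abundance of Jm-26. I(M+2)/I(M) = [C(3,1)·p^2·(1−p)] / p^3 = 3·(1−p)/p = 100.000/51.055 = 1.9587
(1−p)/p = 1.9587/3 = 0.6529  ⇒  p = 1/(1 + 0.6529) = 0.6050
Jm-26: 60.5%, Jm-28: 39.5%.

60.5%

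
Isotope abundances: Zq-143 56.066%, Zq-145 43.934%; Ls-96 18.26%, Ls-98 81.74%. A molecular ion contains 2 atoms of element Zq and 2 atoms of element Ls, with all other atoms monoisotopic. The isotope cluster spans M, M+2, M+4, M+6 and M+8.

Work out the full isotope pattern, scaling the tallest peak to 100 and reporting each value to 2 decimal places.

Element Zq pattern (n=2): 0.31433964 : 0.49264073 : 0.19301964
Element Ls pattern (n=2): 0.03334276 : 0.29851448 : 0.66814276
Convolve the two distributions (both contribute in 2-u steps):
  M: 0.31433964×0.03334276 = 0.010481
  M+2: 0.31433964×0.29851448 + 0.49264073×0.03334276 = 0.110261
  M+4: 0.31433964×0.66814276 + 0.49264073×0.29851448 + 0.19301964×0.03334276 = 0.363520
  M+6: 0.49264073×0.66814276 + 0.19301964×0.29851448 = 0.386773
  M+8: 0.19301964×0.66814276 = 0.128965
Scale to base peak (0.386773) = 100: 2.71 : 28.51 : 93.99 : 100.00 : 33.34

2.71 : 28.51 : 93.99 : 100.00 : 33.34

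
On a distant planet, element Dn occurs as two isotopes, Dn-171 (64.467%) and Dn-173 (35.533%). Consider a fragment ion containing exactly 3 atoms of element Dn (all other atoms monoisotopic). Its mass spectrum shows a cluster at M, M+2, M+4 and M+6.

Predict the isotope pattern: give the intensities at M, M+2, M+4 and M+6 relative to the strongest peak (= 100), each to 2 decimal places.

The 3 Dn atoms are independent, so intensities follow the terms of (0.64467 + 0.35533)^3.
P(M) = 0.64467^3 = 0.267924
P(M+2) = 3 × 0.64467^2 × 0.35533^1 = 0.443025
P(M+4) = 3 × 0.64467^1 × 0.35533^2 = 0.244187
P(M+6) = 0.35533^3 = 0.044864
The M+2 peak is largest (0.443025); scaling to 100 gives 60.48 : 100.00 : 55.12 : 10.13.

60.48 : 100.00 : 55.12 : 10.13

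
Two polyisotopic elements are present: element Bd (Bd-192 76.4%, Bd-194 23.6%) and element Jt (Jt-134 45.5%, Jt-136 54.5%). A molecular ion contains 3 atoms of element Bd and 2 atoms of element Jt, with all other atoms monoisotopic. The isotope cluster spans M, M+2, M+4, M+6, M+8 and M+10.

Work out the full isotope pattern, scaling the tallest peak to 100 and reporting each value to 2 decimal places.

25.37 : 84.30 : 100.00 : 51.89 : 12.21 : 1.07

Element Bd pattern (n=3): 0.44594374 : 0.41325677 : 0.12765523 : 0.01314426
Element Jt pattern (n=2): 0.207025 : 0.49595 : 0.297025
Convolve the two distributions (both contribute in 2-u steps):
  M: 0.44594374×0.207025 = 0.092322
  M+2: 0.44594374×0.49595 + 0.41325677×0.207025 = 0.306720
  M+4: 0.44594374×0.297025 + 0.41325677×0.49595 + 0.12765523×0.207025 = 0.363839
  M+6: 0.41325677×0.297025 + 0.12765523×0.49595 + 0.01314426×0.207025 = 0.188779
  M+8: 0.12765523×0.297025 + 0.01314426×0.49595 = 0.044436
  M+10: 0.01314426×0.297025 = 0.003904
Scale to base peak (0.363839) = 100: 25.37 : 84.30 : 100.00 : 51.89 : 12.21 : 1.07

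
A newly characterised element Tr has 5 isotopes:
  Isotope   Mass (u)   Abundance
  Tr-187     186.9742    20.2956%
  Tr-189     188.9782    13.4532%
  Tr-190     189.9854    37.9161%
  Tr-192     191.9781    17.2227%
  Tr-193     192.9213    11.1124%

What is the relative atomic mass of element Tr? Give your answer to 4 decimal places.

189.9082 u

Ar = Σ fᵢ·mᵢ = 0.202956 × 186.9742 + 0.134532 × 188.9782 + 0.379161 × 189.9854 + 0.172227 × 191.9781 + 0.111124 × 192.9213
= 37.94754 + 25.42362 + 72.03505 + 33.06381 + 21.43819 = 189.90821 u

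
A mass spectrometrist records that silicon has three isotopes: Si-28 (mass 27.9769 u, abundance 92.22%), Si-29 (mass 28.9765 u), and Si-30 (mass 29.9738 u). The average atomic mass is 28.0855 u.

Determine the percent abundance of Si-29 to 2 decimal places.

Let x and y be the fractions of Si-29 and Si-30. Then x + y = 1 − 0.9222 = 0.0778 and 28.9765x + 29.9738y = 28.0855 − 0.9222×27.9769 = 2.28520282.
Substituting: 28.9765x + 29.9738(0.0778 − x) = 2.28520282
(28.9765 − 29.9738)x = -0.04675882  ⇒  x = 0.04689, y = 0.03091
Si-29: 4.69%, Si-30: 3.09%.

4.69%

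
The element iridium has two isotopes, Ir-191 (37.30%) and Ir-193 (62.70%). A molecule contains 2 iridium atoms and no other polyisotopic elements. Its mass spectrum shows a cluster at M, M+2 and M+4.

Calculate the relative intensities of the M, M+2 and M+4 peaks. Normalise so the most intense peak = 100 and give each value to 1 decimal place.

29.7 : 100.0 : 84.0

Each Ir atom is independently Ir-191 (p = 0.3730) or Ir-193 (q = 0.6270); the cluster is the binomial expansion (p + q)^2.
P(M) = 0.3730^2 = 0.139129
P(M+2) = 2 × 0.3730^1 × 0.6270^1 = 0.467742
P(M+4) = 0.6270^2 = 0.393129
The M+2 peak is largest (0.467742); scaling to 100 gives 29.7 : 100.0 : 84.0.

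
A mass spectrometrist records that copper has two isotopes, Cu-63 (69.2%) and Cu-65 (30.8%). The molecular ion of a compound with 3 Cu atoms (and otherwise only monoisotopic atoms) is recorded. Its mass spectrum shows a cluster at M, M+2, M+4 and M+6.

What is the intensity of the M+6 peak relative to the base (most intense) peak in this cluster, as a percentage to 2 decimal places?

Term probabilities: M 0.3314, M+2 0.4425, M+4 0.1969, M+6 0.0292. Base peak = M+2.
P(M+2) = C(3,1) × 0.692^2 × 0.308^1 = 3 × 0.478864 × 0.3080 = 0.442470 (base)
P(M+6) = C(3,3) × 0.692^0 × 0.308^3 = 1 × 1.0000 × 0.02921811 = 0.029218
Relative intensity = 0.029218 / 0.442470 × 100 = 6.60

6.60%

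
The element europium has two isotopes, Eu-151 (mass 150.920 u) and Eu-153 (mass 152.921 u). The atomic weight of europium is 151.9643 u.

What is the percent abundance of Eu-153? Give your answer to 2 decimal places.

52.19%

With x = fraction of Eu-151 (so Eu-153 is 1 − x):
150.920·x + 152.921·(1 − x) = 151.9643
(150.920 − 152.921)·x = 151.9643 − 152.921
x = -0.9567 / -2.001 = 0.47811 → 47.81% Eu-151, 52.19% Eu-153.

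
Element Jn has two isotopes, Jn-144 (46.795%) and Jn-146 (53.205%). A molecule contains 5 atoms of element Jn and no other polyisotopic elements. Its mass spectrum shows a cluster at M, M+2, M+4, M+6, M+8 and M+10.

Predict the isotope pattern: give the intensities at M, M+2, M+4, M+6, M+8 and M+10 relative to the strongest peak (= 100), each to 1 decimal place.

The 5 Jn atoms are independent, so intensities follow the terms of (0.46795 + 0.53205)^5.
P(M) = 0.46795^5 = 0.022439
P(M+2) = 5 × 0.46795^4 × 0.53205^1 = 0.127562
P(M+4) = 10 × 0.46795^3 × 0.53205^2 = 0.290070
P(M+6) = 10 × 0.46795^2 × 0.53205^3 = 0.329804
P(M+8) = 5 × 0.46795^1 × 0.53205^4 = 0.187490
P(M+10) = 0.53205^5 = 0.042635
The M+6 peak is largest (0.329804); scaling to 100 gives 6.8 : 38.7 : 88.0 : 100.0 : 56.8 : 12.9.

6.8 : 38.7 : 88.0 : 100.0 : 56.8 : 12.9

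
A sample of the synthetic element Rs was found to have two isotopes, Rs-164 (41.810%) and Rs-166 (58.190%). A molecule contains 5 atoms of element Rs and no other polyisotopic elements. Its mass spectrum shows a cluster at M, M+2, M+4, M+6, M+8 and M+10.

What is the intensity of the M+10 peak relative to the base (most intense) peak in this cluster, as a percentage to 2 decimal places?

19.37%

Term probabilities: M 0.0128, M+2 0.0889, M+4 0.2475, M+6 0.3444, M+8 0.2397, M+10 0.0667. Base peak = M+6.
P(M+6) = C(5,3) × 0.41810^2 × 0.58190^3 = 10 × 0.17480761 × 0.19703577 = 0.344434 (base)
P(M+10) = C(5,5) × 0.41810^0 × 0.58190^5 = 1 × 1.0000 × 0.06671781 = 0.066718
Relative intensity = 0.066718 / 0.344434 × 100 = 19.37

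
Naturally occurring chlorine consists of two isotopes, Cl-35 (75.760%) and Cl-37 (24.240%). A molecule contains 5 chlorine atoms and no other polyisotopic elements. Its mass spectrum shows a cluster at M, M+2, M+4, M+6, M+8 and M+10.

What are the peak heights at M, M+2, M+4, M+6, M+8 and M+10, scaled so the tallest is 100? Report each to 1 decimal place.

62.5 : 100.0 : 64.0 : 20.5 : 3.3 : 0.2

Expanding (0.75760 + 0.24240)^5:
P(M) = 0.75760^5 = 0.249574
P(M+2) = 5 × 0.75760^4 × 0.24240^1 = 0.399266
P(M+4) = 10 × 0.75760^3 × 0.24240^2 = 0.255497
P(M+6) = 10 × 0.75760^2 × 0.24240^3 = 0.081748
P(M+8) = 5 × 0.75760^1 × 0.24240^4 = 0.013078
P(M+10) = 0.24240^5 = 0.000837
The M+2 peak is largest (0.399266); scaling to 100 gives 62.5 : 100.0 : 64.0 : 20.5 : 3.3 : 0.2.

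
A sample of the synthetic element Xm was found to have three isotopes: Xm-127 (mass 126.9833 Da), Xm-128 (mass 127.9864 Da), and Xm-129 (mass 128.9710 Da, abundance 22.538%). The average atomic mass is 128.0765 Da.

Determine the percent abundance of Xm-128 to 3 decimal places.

Let x and y be the fractions of Xm-127 and Xm-128. Then x + y = 1 − 0.22538 = 0.77462 and 126.9833x + 127.9864y = 128.0765 − 0.22538×128.9710 = 99.00901602.
Substituting: 126.9833x + 127.9864(0.77462 − x) = 99.00901602
(126.9833 − 127.9864)x = -0.131809148  ⇒  x = 0.13140, y = 0.64322
Xm-127: 13.140%, Xm-128: 64.322%.

64.322%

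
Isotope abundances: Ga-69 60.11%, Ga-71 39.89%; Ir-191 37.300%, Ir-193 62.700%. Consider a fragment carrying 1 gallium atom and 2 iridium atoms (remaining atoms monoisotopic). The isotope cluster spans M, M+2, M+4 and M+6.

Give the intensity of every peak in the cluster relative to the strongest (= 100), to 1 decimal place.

Gallium pattern (n=1): 0.6011 : 0.3989
Iridium pattern (n=2): 0.139129 : 0.467742 : 0.393129
Convolve the two distributions (both contribute in 2-u steps):
  M: 0.6011×0.139129 = 0.083630
  M+2: 0.6011×0.467742 + 0.3989×0.139129 = 0.336658
  M+4: 0.6011×0.393129 + 0.3989×0.467742 = 0.422892
  M+6: 0.3989×0.393129 = 0.156819
Scale to base peak (0.422892) = 100: 19.8 : 79.6 : 100.0 : 37.1

19.8 : 79.6 : 100.0 : 37.1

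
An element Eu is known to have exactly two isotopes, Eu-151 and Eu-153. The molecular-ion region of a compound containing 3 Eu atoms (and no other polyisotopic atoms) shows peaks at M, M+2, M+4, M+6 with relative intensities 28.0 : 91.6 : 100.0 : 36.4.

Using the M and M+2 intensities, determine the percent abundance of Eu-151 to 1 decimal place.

If p is the fraction of Eu that is Eu-151, then I(M+2)/I(M) = [C(3,1)·p^2·(1−p)] / p^3 = 3·(1−p)/p = 91.6/28.0 = 3.2714
(1−p)/p = 3.2714/3 = 1.0905  ⇒  p = 1/(1 + 1.0905) = 0.4784
Eu-151: 47.8%, Eu-153: 52.2%.

47.8%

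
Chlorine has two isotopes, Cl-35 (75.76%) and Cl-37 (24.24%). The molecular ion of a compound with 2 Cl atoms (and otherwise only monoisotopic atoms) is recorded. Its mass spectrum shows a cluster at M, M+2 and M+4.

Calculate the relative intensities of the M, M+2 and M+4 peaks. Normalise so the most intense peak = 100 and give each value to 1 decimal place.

Each Cl atom is independently Cl-35 (p = 0.7576) or Cl-37 (q = 0.2424); the cluster is the binomial expansion (p + q)^2.
P(M) = 0.7576^2 = 0.573958
P(M+2) = 2 × 0.7576^1 × 0.2424^1 = 0.367284
P(M+4) = 0.2424^2 = 0.058758
The M peak is largest (0.573958); scaling to 100 gives 100.0 : 64.0 : 10.2.

100.0 : 64.0 : 10.2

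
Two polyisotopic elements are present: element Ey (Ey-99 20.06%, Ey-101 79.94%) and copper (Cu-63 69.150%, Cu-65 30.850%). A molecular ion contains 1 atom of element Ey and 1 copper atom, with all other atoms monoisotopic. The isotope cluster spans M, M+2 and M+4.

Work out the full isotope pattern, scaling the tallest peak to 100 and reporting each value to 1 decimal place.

22.6 : 100.0 : 40.1

Element Ey pattern (n=1): 0.2006 : 0.7994
Copper pattern (n=1): 0.6915 : 0.3085
Convolve the two distributions (both contribute in 2-u steps):
  M: 0.2006×0.6915 = 0.138715
  M+2: 0.2006×0.3085 + 0.7994×0.6915 = 0.614670
  M+4: 0.7994×0.3085 = 0.246615
Scale to base peak (0.614670) = 100: 22.6 : 100.0 : 40.1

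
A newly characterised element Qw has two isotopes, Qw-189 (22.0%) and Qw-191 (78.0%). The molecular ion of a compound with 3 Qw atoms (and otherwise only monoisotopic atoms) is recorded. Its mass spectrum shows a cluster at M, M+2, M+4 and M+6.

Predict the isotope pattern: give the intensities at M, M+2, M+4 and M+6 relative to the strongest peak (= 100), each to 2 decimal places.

2.24 : 23.87 : 84.62 : 100.00

Each Qw atom is independently Qw-189 (p = 0.220) or Qw-191 (q = 0.780); the cluster is the binomial expansion (p + q)^3.
P(M) = 0.220^3 = 0.010648
P(M+2) = 3 × 0.220^2 × 0.780^1 = 0.113256
P(M+4) = 3 × 0.220^1 × 0.780^2 = 0.401544
P(M+6) = 0.780^3 = 0.474552
The M+6 peak is largest (0.474552); scaling to 100 gives 2.24 : 23.87 : 84.62 : 100.00.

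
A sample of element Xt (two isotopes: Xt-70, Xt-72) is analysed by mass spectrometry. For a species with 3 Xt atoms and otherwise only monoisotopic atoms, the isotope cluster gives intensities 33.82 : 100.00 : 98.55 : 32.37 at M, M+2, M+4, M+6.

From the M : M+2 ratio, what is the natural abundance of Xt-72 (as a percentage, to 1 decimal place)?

49.6%

If p is the fraction of Xt that is Xt-70, then I(M+2)/I(M) = [C(3,1)·p^2·(1−p)] / p^3 = 3·(1−p)/p = 100.00/33.82 = 2.9568
(1−p)/p = 2.9568/3 = 0.9856  ⇒  p = 1/(1 + 0.9856) = 0.5036
Xt-70: 50.4%, Xt-72: 49.6%.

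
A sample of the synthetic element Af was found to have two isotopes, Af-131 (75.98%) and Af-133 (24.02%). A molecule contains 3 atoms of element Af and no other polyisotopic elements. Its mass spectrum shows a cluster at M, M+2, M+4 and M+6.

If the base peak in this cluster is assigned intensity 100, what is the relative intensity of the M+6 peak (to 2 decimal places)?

3.16

(0.7598 + 0.2402)^3 gives M 0.4386, M+2 0.4160, M+4 0.1315, M+6 0.0139; the largest is M.
P(M) = C(3,0) × 0.7598^3 × 0.2402^0 = 1 × 0.43862953 × 1.0000 = 0.438630 (base)
P(M+6) = C(3,3) × 0.7598^0 × 0.2402^3 = 1 × 1.0000 × 0.01385859 = 0.013859
Relative intensity = 0.013859 / 0.438630 × 100 = 3.16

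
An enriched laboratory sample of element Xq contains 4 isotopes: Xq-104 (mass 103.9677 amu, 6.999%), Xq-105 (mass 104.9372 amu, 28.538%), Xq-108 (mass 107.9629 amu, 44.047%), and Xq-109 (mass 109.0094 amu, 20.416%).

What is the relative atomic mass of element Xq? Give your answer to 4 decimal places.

107.0335 amu

Weight each isotope mass by its fractional abundance: 0.06999 × 103.9677 + 0.28538 × 104.9372 + 0.44047 × 107.9629 + 0.20416 × 109.0094
= 7.27670 + 29.94698 + 47.55442 + 22.25536 = 107.03346 amu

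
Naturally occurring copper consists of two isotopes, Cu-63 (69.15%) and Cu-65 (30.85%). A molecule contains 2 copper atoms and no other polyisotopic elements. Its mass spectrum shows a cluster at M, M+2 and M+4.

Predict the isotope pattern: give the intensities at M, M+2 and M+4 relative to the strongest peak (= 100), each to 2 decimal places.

The 2 Cu atoms are independent, so intensities follow the terms of (0.6915 + 0.3085)^2.
P(M) = 0.6915^2 = 0.478172
P(M+2) = 2 × 0.6915^1 × 0.3085^1 = 0.426656
P(M+4) = 0.3085^2 = 0.095172
The M peak is largest (0.478172); scaling to 100 gives 100.00 : 89.23 : 19.90.

100.00 : 89.23 : 19.90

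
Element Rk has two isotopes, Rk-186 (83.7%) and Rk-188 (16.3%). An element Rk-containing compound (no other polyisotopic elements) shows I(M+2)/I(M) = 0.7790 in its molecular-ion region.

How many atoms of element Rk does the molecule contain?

The M+2/M ratio from n Rk atoms is n · q/p = n · 0.163/0.837.
n = 0.7790 × 0.837/0.163 = 4.00 ≈ 4

4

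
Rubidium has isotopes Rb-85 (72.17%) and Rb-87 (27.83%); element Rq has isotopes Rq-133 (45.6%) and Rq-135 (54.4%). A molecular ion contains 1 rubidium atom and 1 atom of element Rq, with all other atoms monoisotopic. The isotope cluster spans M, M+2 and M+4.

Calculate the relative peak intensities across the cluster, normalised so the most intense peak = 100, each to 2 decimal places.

Rubidium pattern (n=1): 0.7217 : 0.2783
Element Rq pattern (n=1): 0.4560 : 0.5440
Convolve the two distributions (both contribute in 2-u steps):
  M: 0.7217×0.4560 = 0.329095
  M+2: 0.7217×0.5440 + 0.2783×0.4560 = 0.519510
  M+4: 0.2783×0.5440 = 0.151395
Scale to base peak (0.519510) = 100: 63.35 : 100.00 : 29.14

63.35 : 100.00 : 29.14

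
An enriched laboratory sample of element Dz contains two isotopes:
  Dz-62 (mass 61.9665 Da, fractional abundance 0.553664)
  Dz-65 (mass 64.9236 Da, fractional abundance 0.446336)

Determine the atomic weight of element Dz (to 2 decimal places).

Weight each isotope mass by its fractional abundance: 0.553664 × 61.9665 + 0.446336 × 64.9236
= 34.30862 + 28.97774 = 63.28636 Da

63.29 Da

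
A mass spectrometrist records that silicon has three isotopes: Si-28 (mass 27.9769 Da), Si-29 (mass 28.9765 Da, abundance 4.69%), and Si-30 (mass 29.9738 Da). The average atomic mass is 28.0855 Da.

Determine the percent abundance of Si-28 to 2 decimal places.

The remaining 95.31% is split between Si-28 (fraction x) and Si-30 (fraction 0.9531 − x).
Substituting: 27.9769x + 29.9738(0.9531 − x) = 26.72650215
(27.9769 − 29.9738)x = -1.84152663  ⇒  x = 0.92219, y = 0.03091
Si-28: 92.22%, Si-30: 3.09%.

92.22%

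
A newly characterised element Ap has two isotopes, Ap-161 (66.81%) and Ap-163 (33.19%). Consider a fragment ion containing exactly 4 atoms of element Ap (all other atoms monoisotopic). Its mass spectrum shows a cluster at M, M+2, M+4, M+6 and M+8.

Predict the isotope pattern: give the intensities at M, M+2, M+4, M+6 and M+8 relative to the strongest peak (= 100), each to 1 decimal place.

Each Ap atom is independently Ap-161 (p = 0.6681) or Ap-163 (q = 0.3319); the cluster is the binomial expansion (p + q)^4.
P(M) = 0.6681^4 = 0.199235
P(M+2) = 4 × 0.6681^3 × 0.3319^1 = 0.395906
P(M+4) = 6 × 0.6681^2 × 0.3319^2 = 0.295018
P(M+6) = 4 × 0.6681^1 × 0.3319^3 = 0.097706
P(M+8) = 0.3319^4 = 0.012135
The M+2 peak is largest (0.395906); scaling to 100 gives 50.3 : 100.0 : 74.5 : 24.7 : 3.1.

50.3 : 100.0 : 74.5 : 24.7 : 3.1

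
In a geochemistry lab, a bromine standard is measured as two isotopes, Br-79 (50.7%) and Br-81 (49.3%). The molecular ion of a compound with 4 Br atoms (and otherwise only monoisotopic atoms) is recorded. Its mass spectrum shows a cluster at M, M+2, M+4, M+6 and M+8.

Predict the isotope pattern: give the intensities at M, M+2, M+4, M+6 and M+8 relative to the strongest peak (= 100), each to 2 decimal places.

The 4 Br atoms are independent, so intensities follow the terms of (0.507 + 0.493)^4.
P(M) = 0.507^4 = 0.066074
P(M+2) = 4 × 0.507^3 × 0.493^1 = 0.256999
P(M+4) = 6 × 0.507^2 × 0.493^2 = 0.374853
P(M+6) = 4 × 0.507^1 × 0.493^3 = 0.243001
P(M+8) = 0.493^4 = 0.059073
The M+4 peak is largest (0.374853); scaling to 100 gives 17.63 : 68.56 : 100.00 : 64.83 : 15.76.

17.63 : 68.56 : 100.00 : 64.83 : 15.76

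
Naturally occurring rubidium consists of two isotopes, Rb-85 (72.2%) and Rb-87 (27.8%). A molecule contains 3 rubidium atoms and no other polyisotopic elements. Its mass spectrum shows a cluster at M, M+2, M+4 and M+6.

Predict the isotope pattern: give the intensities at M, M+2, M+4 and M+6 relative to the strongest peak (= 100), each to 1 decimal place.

86.6 : 100.0 : 38.5 : 4.9

The 3 Rb atoms are independent, so intensities follow the terms of (0.722 + 0.278)^3.
P(M) = 0.722^3 = 0.376367
P(M+2) = 3 × 0.722^2 × 0.278^1 = 0.434751
P(M+4) = 3 × 0.722^1 × 0.278^2 = 0.167397
P(M+6) = 0.278^3 = 0.021485
The M+2 peak is largest (0.434751); scaling to 100 gives 86.6 : 100.0 : 38.5 : 4.9.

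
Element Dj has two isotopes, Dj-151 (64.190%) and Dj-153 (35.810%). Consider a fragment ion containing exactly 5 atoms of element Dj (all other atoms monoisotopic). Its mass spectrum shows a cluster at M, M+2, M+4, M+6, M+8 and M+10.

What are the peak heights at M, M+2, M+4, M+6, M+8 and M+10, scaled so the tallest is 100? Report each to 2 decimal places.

Expanding (0.64190 + 0.35810)^5:
P(M) = 0.64190^5 = 0.108978
P(M+2) = 5 × 0.64190^4 × 0.35810^1 = 0.303979
P(M+4) = 10 × 0.64190^3 × 0.35810^2 = 0.339165
P(M+6) = 10 × 0.64190^2 × 0.35810^3 = 0.189212
P(M+8) = 5 × 0.64190^1 × 0.35810^4 = 0.052778
P(M+10) = 0.35810^5 = 0.005889
The M+4 peak is largest (0.339165); scaling to 100 gives 32.13 : 89.63 : 100.00 : 55.79 : 15.56 : 1.74.

32.13 : 89.63 : 100.00 : 55.79 : 15.56 : 1.74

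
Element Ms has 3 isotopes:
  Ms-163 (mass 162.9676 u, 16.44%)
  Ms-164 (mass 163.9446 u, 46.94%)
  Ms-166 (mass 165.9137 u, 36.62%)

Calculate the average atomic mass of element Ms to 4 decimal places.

Ar = Σ fᵢ·mᵢ = 0.1644 × 162.9676 + 0.4694 × 163.9446 + 0.3662 × 165.9137
= 26.79187 + 76.95560 + 60.75760 = 164.50507 u

164.5051 u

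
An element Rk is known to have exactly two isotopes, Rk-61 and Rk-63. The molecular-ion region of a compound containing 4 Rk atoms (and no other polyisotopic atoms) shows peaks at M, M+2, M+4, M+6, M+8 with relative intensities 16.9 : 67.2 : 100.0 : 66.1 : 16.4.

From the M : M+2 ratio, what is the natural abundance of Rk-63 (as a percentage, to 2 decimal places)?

Write p for the Rk-61 fraction. I(M+2)/I(M) = [C(4,1)·p^3·(1−p)] / p^4 = 4·(1−p)/p = 67.2/16.9 = 3.9763
(1−p)/p = 3.9763/4 = 0.9941  ⇒  p = 1/(1 + 0.9941) = 0.5015
Rk-61: 50.15%, Rk-63: 49.85%.

49.85%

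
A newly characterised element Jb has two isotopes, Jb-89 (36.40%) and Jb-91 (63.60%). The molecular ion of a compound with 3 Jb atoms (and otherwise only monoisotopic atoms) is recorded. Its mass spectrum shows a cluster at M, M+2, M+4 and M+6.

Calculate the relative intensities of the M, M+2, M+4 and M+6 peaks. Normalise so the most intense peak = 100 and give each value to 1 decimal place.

10.9 : 57.2 : 100.0 : 58.2

Expanding (0.3640 + 0.6360)^3:
P(M) = 0.3640^3 = 0.048229
P(M+2) = 3 × 0.3640^2 × 0.6360^1 = 0.252802
P(M+4) = 3 × 0.3640^1 × 0.6360^2 = 0.441710
P(M+6) = 0.6360^3 = 0.257259
The M+4 peak is largest (0.441710); scaling to 100 gives 10.9 : 57.2 : 100.0 : 58.2.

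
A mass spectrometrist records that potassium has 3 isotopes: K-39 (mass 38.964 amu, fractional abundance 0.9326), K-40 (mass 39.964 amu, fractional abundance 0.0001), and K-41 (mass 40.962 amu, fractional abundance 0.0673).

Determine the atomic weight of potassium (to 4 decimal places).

The abundance-weighted mean is 0.9326 × 38.964 + 0.0001 × 39.964 + 0.0673 × 40.962
= 36.33783 + 0.00400 + 2.75674 = 39.09857 amu

39.0986 amu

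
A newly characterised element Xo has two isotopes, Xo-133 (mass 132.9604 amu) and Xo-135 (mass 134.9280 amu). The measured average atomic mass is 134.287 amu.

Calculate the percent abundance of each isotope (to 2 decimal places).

Xo-133: 32.58%, Xo-135: 67.42%

Writing the weighted mean with unknown fraction x of Xo-133:
132.9604·x + 134.9280·(1 − x) = 134.287
(132.9604 − 134.9280)·x = 134.287 − 134.9280
x = -0.6410 / -1.9676 = 0.32578 → 32.58% Xo-133, 67.42% Xo-135.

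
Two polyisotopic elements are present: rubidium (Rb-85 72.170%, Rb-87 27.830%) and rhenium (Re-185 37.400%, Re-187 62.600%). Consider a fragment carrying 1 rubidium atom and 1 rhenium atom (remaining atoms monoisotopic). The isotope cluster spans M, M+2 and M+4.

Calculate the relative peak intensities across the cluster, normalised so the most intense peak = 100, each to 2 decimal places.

Rubidium pattern (n=1): 0.7217 : 0.2783
Rhenium pattern (n=1): 0.3740 : 0.6260
Convolve the two distributions (both contribute in 2-u steps):
  M: 0.7217×0.3740 = 0.269916
  M+2: 0.7217×0.6260 + 0.2783×0.3740 = 0.555868
  M+4: 0.2783×0.6260 = 0.174216
Scale to base peak (0.555868) = 100: 48.56 : 100.00 : 31.34

48.56 : 100.00 : 31.34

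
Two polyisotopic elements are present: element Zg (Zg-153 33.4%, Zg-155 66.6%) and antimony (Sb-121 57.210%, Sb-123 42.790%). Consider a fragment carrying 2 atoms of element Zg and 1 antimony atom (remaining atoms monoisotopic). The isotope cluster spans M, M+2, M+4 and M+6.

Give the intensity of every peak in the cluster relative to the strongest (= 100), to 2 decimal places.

14.37 : 68.06 : 100.00 : 42.74

Element Zg pattern (n=2): 0.111556 : 0.444888 : 0.443556
Antimony pattern (n=1): 0.5721 : 0.4279
Convolve the two distributions (both contribute in 2-u steps):
  M: 0.111556×0.5721 = 0.063821
  M+2: 0.111556×0.4279 + 0.444888×0.5721 = 0.302255
  M+4: 0.444888×0.4279 + 0.443556×0.5721 = 0.444126
  M+6: 0.443556×0.4279 = 0.189798
Scale to base peak (0.444126) = 100: 14.37 : 68.06 : 100.00 : 42.74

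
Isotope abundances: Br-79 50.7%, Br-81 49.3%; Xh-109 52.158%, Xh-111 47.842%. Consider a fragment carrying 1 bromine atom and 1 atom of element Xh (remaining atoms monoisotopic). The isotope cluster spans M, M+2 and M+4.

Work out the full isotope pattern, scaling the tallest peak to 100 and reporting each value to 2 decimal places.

52.92 : 100.00 : 47.20

Bromine pattern (n=1): 0.5070 : 0.4930
Element Xh pattern (n=1): 0.52158 : 0.47842
Convolve the two distributions (both contribute in 2-u steps):
  M: 0.5070×0.52158 = 0.264441
  M+2: 0.5070×0.47842 + 0.4930×0.52158 = 0.499698
  M+4: 0.4930×0.47842 = 0.235861
Scale to base peak (0.499698) = 100: 52.92 : 100.00 : 47.20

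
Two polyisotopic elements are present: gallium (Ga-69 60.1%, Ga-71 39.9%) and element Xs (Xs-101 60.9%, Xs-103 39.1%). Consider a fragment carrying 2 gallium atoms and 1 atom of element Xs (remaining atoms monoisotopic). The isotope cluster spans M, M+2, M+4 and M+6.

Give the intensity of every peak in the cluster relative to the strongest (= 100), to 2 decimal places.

Gallium pattern (n=2): 0.361201 : 0.479598 : 0.159201
Element Xs pattern (n=1): 0.6090 : 0.3910
Convolve the two distributions (both contribute in 2-u steps):
  M: 0.361201×0.6090 = 0.219971
  M+2: 0.361201×0.3910 + 0.479598×0.6090 = 0.433305
  M+4: 0.479598×0.3910 + 0.159201×0.6090 = 0.284476
  M+6: 0.159201×0.3910 = 0.062248
Scale to base peak (0.433305) = 100: 50.77 : 100.00 : 65.65 : 14.37

50.77 : 100.00 : 65.65 : 14.37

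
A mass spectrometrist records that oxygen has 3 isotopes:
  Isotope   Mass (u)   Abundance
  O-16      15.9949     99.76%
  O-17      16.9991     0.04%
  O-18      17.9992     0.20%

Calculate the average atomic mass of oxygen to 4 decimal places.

Ar = Σ fᵢ·mᵢ = 0.9976 × 15.9949 + 0.0004 × 16.9991 + 0.0020 × 17.9992
= 15.95651 + 0.00680 + 0.03600 = 15.99931 u

15.9993 u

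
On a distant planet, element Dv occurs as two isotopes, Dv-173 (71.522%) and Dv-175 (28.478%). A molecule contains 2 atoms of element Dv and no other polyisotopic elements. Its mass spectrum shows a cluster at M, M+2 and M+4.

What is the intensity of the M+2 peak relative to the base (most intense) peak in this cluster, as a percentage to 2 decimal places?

Term probabilities: M 0.5115, M+2 0.4074, M+4 0.0811. Base peak = M.
P(M) = C(2,0) × 0.71522^2 × 0.28478^0 = 1 × 0.51153965 × 1.0000 = 0.511540 (base)
P(M+2) = C(2,1) × 0.71522^1 × 0.28478^1 = 2 × 0.71522 × 0.28478 = 0.407361
Relative intensity = 0.407361 / 0.511540 × 100 = 79.63

79.63%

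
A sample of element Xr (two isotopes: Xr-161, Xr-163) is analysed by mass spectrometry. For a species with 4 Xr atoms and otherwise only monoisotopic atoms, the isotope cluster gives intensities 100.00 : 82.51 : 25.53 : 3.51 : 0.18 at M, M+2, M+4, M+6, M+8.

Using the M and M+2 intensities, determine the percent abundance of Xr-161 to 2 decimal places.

Let p = fractional abundance of Xr-161. I(M+2)/I(M) = [C(4,1)·p^3·(1−p)] / p^4 = 4·(1−p)/p = 82.51/100.00 = 0.8251
(1−p)/p = 0.8251/4 = 0.2063  ⇒  p = 1/(1 + 0.2063) = 0.8290
Xr-161: 82.90%, Xr-163: 17.10%.

82.90%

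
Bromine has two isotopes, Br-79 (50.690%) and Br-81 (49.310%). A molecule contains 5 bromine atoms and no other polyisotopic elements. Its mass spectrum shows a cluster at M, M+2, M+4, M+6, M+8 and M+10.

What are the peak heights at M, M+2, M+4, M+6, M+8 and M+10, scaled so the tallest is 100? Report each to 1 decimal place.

10.6 : 51.4 : 100.0 : 97.3 : 47.3 : 9.2

The 5 Br atoms are independent, so intensities follow the terms of (0.50690 + 0.49310)^5.
P(M) = 0.50690^5 = 0.033467
P(M+2) = 5 × 0.50690^4 × 0.49310^1 = 0.162777
P(M+4) = 10 × 0.50690^3 × 0.49310^2 = 0.316692
P(M+6) = 10 × 0.50690^2 × 0.49310^3 = 0.308070
P(M+8) = 5 × 0.50690^1 × 0.49310^4 = 0.149842
P(M+10) = 0.49310^5 = 0.029152
The M+4 peak is largest (0.316692); scaling to 100 gives 10.6 : 51.4 : 100.0 : 97.3 : 47.3 : 9.2.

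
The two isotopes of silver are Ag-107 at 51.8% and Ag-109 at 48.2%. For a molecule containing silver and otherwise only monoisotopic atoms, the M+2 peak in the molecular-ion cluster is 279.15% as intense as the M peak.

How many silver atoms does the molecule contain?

3

The M+2/M ratio from n Ag atoms is n · q/p = n · 0.482/0.518.
n = 2.7915 × 0.518/0.482 = 3.00 ≈ 3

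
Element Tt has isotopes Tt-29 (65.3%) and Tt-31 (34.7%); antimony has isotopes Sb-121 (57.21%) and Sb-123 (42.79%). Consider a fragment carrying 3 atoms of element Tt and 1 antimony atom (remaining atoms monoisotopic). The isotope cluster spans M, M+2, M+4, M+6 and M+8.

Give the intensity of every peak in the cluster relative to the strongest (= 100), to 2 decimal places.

Element Tt pattern (n=3): 0.27844508 : 0.44389177 : 0.23588123 : 0.04178192
Antimony pattern (n=1): 0.5721 : 0.4279
Convolve the two distributions (both contribute in 2-u steps):
  M: 0.27844508×0.5721 = 0.159298
  M+2: 0.27844508×0.4279 + 0.44389177×0.5721 = 0.373097
  M+4: 0.44389177×0.4279 + 0.23588123×0.5721 = 0.324889
  M+6: 0.23588123×0.4279 + 0.04178192×0.5721 = 0.124837
  M+8: 0.04178192×0.4279 = 0.017878
Scale to base peak (0.373097) = 100: 42.70 : 100.00 : 87.08 : 33.46 : 4.79

42.70 : 100.00 : 87.08 : 33.46 : 4.79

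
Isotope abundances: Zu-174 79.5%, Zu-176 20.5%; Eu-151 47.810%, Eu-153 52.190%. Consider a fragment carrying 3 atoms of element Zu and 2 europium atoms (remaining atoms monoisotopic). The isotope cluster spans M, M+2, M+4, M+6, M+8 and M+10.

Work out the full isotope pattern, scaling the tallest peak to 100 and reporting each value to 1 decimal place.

Element Zu pattern (n=3): 0.50245988 : 0.38869537 : 0.10022962 : 0.00861512
Europium pattern (n=2): 0.22857961 : 0.49904078 : 0.27237961
Convolve the two distributions (both contribute in 2-u steps):
  M: 0.50245988×0.22857961 = 0.114852
  M+2: 0.50245988×0.49904078 + 0.38869537×0.22857961 = 0.339596
  M+4: 0.50245988×0.27237961 + 0.38869537×0.49904078 + 0.10022962×0.22857961 = 0.353745
  M+6: 0.38869537×0.27237961 + 0.10022962×0.49904078 + 0.00861512×0.22857961 = 0.157861
  M+8: 0.10022962×0.27237961 + 0.00861512×0.49904078 = 0.031600
  M+10: 0.00861512×0.27237961 = 0.002347
Scale to base peak (0.353745) = 100: 32.5 : 96.0 : 100.0 : 44.6 : 8.9 : 0.7

32.5 : 96.0 : 100.0 : 44.6 : 8.9 : 0.7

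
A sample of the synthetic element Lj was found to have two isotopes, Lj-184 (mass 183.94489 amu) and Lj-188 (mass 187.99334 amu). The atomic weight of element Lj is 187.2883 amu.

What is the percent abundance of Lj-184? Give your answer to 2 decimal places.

Let x be the fractional abundance of Lj-184; then Lj-188 has abundance 1 − x.
183.94489·x + 187.99334·(1 − x) = 187.2883
(183.94489 − 187.99334)·x = 187.2883 − 187.99334
x = -0.70504 / -4.04845 = 0.17415 → 17.42% Lj-184, 82.58% Lj-188.

17.42%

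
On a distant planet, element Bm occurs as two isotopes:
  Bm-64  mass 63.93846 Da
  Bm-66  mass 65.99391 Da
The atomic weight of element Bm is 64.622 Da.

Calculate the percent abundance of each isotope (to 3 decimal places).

Writing the weighted mean with unknown fraction x of Bm-64:
63.93846·x + 65.99391·(1 − x) = 64.622
(63.93846 − 65.99391)·x = 64.622 − 65.99391
x = -1.37191 / -2.05545 = 0.66745 → 66.745% Bm-64, 33.255% Bm-66.

Bm-64: 66.745%, Bm-66: 33.255%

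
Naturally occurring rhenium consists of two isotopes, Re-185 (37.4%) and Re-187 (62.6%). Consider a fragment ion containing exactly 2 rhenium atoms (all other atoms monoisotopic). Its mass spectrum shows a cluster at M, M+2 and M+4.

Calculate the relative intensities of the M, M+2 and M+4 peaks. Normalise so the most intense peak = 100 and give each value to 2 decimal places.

29.87 : 100.00 : 83.69

Expanding (0.374 + 0.626)^2:
P(M) = 0.374^2 = 0.139876
P(M+2) = 2 × 0.374^1 × 0.626^1 = 0.468248
P(M+4) = 0.626^2 = 0.391876
The M+2 peak is largest (0.468248); scaling to 100 gives 29.87 : 100.00 : 83.69.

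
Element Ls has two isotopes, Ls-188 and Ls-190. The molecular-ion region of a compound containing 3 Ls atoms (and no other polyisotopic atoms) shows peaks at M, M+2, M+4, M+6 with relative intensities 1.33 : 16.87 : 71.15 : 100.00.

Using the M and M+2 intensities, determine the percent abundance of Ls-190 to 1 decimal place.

80.9%

Let p = fractional abundance of Ls-188. I(M+2)/I(M) = [C(3,1)·p^2·(1−p)] / p^3 = 3·(1−p)/p = 16.87/1.33 = 12.6842
(1−p)/p = 12.6842/3 = 4.2281  ⇒  p = 1/(1 + 4.2281) = 0.1913
Ls-188: 19.1%, Ls-190: 80.9%.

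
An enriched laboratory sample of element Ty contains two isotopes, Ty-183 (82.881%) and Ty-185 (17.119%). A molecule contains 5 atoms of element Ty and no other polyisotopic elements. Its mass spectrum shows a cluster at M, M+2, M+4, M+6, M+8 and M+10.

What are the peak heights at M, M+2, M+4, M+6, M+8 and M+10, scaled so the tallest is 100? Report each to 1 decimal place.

Expanding (0.82881 + 0.17119)^5:
P(M) = 0.82881^5 = 0.391088
P(M+2) = 5 × 0.82881^4 × 0.17119^1 = 0.403895
P(M+4) = 10 × 0.82881^3 × 0.17119^2 = 0.166848
P(M+6) = 10 × 0.82881^2 × 0.17119^3 = 0.034462
P(M+8) = 5 × 0.82881^1 × 0.17119^4 = 0.003559
P(M+10) = 0.17119^5 = 0.000147
The M+2 peak is largest (0.403895); scaling to 100 gives 96.8 : 100.0 : 41.3 : 8.5 : 0.9 : 0.0.

96.8 : 100.0 : 41.3 : 8.5 : 0.9 : 0.0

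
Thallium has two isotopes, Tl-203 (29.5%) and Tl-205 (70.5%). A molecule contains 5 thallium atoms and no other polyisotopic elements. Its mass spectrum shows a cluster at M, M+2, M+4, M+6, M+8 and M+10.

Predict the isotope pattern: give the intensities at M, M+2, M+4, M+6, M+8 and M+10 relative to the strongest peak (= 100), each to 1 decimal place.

0.6 : 7.3 : 35.0 : 83.7 : 100.0 : 47.8

Each Tl atom is independently Tl-203 (p = 0.295) or Tl-205 (q = 0.705); the cluster is the binomial expansion (p + q)^5.
P(M) = 0.295^5 = 0.002234
P(M+2) = 5 × 0.295^4 × 0.705^1 = 0.026696
P(M+4) = 10 × 0.295^3 × 0.705^2 = 0.127598
P(M+6) = 10 × 0.295^2 × 0.705^3 = 0.304938
P(M+8) = 5 × 0.295^1 × 0.705^4 = 0.364375
P(M+10) = 0.705^5 = 0.174159
The M+8 peak is largest (0.364375); scaling to 100 gives 0.6 : 7.3 : 35.0 : 83.7 : 100.0 : 47.8.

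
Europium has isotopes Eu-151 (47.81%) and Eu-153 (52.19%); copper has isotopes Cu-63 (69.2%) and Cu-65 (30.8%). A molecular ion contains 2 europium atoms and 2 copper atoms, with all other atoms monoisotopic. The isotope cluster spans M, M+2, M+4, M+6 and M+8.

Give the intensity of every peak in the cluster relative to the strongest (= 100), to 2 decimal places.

Europium pattern (n=2): 0.22857961 : 0.49904078 : 0.27237961
Copper pattern (n=2): 0.478864 : 0.426272 : 0.094864
Convolve the two distributions (both contribute in 2-u steps):
  M: 0.22857961×0.478864 = 0.109459
  M+2: 0.22857961×0.426272 + 0.49904078×0.478864 = 0.336410
  M+4: 0.22857961×0.094864 + 0.49904078×0.426272 + 0.27237961×0.478864 = 0.364844
  M+6: 0.49904078×0.094864 + 0.27237961×0.426272 = 0.163449
  M+8: 0.27237961×0.094864 = 0.025839
Scale to base peak (0.364844) = 100: 30.00 : 92.21 : 100.00 : 44.80 : 7.08

30.00 : 92.21 : 100.00 : 44.80 : 7.08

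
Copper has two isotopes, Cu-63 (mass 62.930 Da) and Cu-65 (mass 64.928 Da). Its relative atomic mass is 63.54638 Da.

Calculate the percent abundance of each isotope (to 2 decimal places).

Writing the weighted mean with unknown fraction x of Cu-63:
62.930·x + 64.928·(1 − x) = 63.54638
(62.930 − 64.928)·x = 63.54638 − 64.928
x = -1.38162 / -1.998 = 0.69150 → 69.15% Cu-63, 30.85% Cu-65.

Cu-63: 69.15%, Cu-65: 30.85%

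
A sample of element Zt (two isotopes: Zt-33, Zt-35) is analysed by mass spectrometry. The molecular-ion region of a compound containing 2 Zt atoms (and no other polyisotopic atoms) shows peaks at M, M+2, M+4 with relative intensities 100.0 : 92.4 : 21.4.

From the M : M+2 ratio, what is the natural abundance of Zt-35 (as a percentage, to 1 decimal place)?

If p is the fraction of Zt that is Zt-33, then I(M+2)/I(M) = [C(2,1)·p^1·(1−p)] / p^2 = 2·(1−p)/p = 92.4/100.0 = 0.9240
(1−p)/p = 0.9240/2 = 0.4620  ⇒  p = 1/(1 + 0.4620) = 0.6840
Zt-33: 68.4%, Zt-35: 31.6%.

31.6%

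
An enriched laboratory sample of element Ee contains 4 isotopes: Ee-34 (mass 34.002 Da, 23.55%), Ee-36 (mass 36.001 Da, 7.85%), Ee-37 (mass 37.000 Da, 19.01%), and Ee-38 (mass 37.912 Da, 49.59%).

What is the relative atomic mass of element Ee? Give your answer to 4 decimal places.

Average mass = Σ (abundance × isotope mass) = 0.2355 × 34.002 + 0.0785 × 36.001 + 0.1901 × 37.000 + 0.4959 × 37.912
= 8.00747 + 2.82608 + 7.03370 + 18.80056 = 36.66781 Da

36.6678 Da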